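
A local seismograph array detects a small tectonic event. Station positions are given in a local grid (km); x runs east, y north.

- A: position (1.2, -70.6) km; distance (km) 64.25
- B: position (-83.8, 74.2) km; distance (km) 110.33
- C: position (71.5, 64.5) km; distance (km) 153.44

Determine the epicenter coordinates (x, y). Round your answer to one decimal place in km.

Circle about each station: (x − 1.2)² + (y + 70.6)² = 64.25²; (x + 83.8)² + (y − 74.2)² = 110.33²; (x − 71.5)² + (y − 64.5)² = 153.44².
Subtracting pairs of circle equations eliminates x²+y² and gives linear equations (the radical axes):
-170.0 x + 289.6 y = -502.37
140.6 x + 270.2 y = -15129.07
Solving the 2×2 system: x ≈ -49.0, y ≈ -30.5 km.
Check against A (with the unrounded x, y): √((x − 1.2)²+(y + 70.6)²) = 64.25 ≈ 64.25 km. ✓

(-49.0, -30.5)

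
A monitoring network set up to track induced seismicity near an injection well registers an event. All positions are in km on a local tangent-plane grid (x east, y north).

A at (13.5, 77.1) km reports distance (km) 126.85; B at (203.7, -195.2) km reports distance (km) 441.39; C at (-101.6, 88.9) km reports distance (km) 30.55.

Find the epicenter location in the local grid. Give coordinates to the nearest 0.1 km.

x ≈ -106.2 km, y ≈ 119.1 km

Circle about each station: (x − 13.5)² + (y − 77.1)² = 126.85²; (x − 203.7)² + (y + 195.2)² = 441.39²; (x + 101.6)² + (y − 88.9)² = 30.55².
Subtracting the A equation from the B and C equations removes the quadratic terms:
380.4 x − 544.6 y = -105264.14
-230.2 x + 23.6 y = 27256.73
Solving the 2×2 system: x ≈ -106.2, y ≈ 119.1 km.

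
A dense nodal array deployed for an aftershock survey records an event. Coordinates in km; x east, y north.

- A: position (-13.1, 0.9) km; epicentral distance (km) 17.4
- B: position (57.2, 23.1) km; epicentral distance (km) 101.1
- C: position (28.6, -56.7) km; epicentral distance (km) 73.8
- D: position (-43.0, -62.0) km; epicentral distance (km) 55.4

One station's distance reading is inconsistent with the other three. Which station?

B

Solve using three stations at a time. Using A, C, D (subtract circle equations pairwise → linear system) gives (x, y) ≈ (-27.5, -8.8).
Distances from that point to each station vs reported:
  A: calculated 17.4 vs reported 17.4 → residual 0.0 km
  B: calculated 90.5 vs reported 101.1 → residual 10.6 km
  C: calculated 73.8 vs reported 73.8 → residual 0.0 km
  D: calculated 55.4 vs reported 55.4 → residual 0.0 km
A, C, D are mutually consistent (residuals ≈ 0); B is off by 10.6 km.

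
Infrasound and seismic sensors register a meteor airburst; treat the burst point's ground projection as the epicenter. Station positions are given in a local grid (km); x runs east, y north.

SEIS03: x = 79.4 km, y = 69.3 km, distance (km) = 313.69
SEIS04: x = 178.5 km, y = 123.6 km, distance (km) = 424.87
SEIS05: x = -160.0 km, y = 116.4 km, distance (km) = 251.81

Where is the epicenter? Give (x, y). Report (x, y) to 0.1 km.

(-158.3, -135.4)

Circle about each station: (x − 79.4)² + (y − 69.3)² = 313.69²; (x − 178.5)² + (y − 123.6)² = 424.87²; (x + 160.0)² + (y − 116.4)² = 251.81².
Subtracting the SEIS03 equation from the SEIS04 and SEIS05 equations removes the quadratic terms:
198.2 x + 108.6 y = -46080.74
-478.8 x + 94.2 y = 63035.25
Solving the 2×2 system: x ≈ -158.3, y ≈ -135.4 km.
Check against SEIS03 (with the unrounded x, y): √((x − 79.4)²+(y − 69.3)²) = 313.70 ≈ 313.69 km. ✓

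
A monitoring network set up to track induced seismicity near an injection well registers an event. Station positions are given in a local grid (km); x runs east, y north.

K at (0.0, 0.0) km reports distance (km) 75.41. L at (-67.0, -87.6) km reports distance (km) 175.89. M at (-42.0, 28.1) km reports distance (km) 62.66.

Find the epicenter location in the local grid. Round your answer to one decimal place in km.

-0.9 km east, 75.4 km north

Circle about each station: x² + y² = 75.41²; (x + 67.0)² + (y + 87.6)² = 175.89²; (x + 42.0)² + (y − 28.1)² = 62.66².
Subtracting pairs of circle equations eliminates x²+y² and gives linear equations (the radical axes):
-134.0 x − 175.2 y = -13087.86
-84.0 x + 56.2 y = 4314.00
Solving the 2×2 system: x ≈ -0.9, y ≈ 75.4 km.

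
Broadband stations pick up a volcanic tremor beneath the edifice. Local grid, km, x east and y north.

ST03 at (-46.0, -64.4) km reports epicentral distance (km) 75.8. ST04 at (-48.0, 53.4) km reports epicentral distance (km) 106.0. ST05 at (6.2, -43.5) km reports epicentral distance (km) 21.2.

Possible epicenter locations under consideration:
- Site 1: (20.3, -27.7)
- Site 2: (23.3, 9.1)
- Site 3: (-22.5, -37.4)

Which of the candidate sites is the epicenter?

Site 1

For each candidate, compare |candidate − station| to the reported distance:
Site 1: residuals ST03 0.0, ST04 0.0, ST05 0.0 → max 0.0 km
Site 2: residuals ST03 25.2, ST04 22.1, ST05 34.1 → max 34.1 km
Site 3: residuals ST03 40.0, ST04 11.7, ST05 8.1 → max 40.0 km
Only Site 1 has all residuals ≈ 0.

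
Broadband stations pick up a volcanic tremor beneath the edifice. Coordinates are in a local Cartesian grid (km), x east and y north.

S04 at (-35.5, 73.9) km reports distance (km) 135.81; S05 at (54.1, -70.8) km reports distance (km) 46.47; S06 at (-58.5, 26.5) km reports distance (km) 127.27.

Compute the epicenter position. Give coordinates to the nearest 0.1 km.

x ≈ 58.1 km, y ≈ -24.5 km

Circle about each station: (x + 35.5)² + (y − 73.9)² = 135.81²; (x − 54.1)² + (y + 70.8)² = 46.47²; (x + 58.5)² + (y − 26.5)² = 127.27².
Subtracting the S04 equation from the S05 and S06 equations removes the quadratic terms:
179.2 x − 289.4 y = 17502.89
-46.0 x − 94.8 y = -350.26
Solving the 2×2 system: x ≈ 58.1, y ≈ -24.5 km.
Check against S04 (with the unrounded x, y): √((x + 35.5)²+(y − 73.9)²) = 135.81 ≈ 135.81 km. ✓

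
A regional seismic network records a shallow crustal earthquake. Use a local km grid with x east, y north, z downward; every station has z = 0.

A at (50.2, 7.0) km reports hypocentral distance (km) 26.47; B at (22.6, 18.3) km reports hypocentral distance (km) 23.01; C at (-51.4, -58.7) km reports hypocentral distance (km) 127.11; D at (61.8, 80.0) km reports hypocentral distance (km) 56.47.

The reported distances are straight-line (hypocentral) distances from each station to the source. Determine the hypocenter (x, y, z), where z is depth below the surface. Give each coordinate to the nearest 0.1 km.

(40.0, 29.0, 10.6)

Each station gives a sphere (x−x_i)² + (y−y_i)² + z² = d_i² (stations at z=0).
Subtracting the A sphere from B and C: z² cancels, leaving linear equations in x and y:
-55.2 x + 22.6 y = -1552.19
-203.2 x − 131.4 y = -11937.68
Solving: x ≈ 39.994, y ≈ 29.003 km (keep extra digits for the depth step; rounded: 40.0, 29.0).
Then from the A sphere: z² = 26.47² − (x − 50.2)² − (y − 7.0)² with x = 39.994, y = 29.003, so z ≈ 10.600 ≈ 10.6 km.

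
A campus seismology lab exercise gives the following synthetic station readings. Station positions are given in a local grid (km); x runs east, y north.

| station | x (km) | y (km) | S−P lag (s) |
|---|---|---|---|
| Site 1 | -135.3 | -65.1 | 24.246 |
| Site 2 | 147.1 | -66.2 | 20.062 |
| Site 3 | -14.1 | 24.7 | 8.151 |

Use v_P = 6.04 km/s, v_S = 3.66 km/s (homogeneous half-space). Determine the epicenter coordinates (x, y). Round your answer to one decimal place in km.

34.8 km east, 82.5 km north

Distance from S−P lag: d = Δt · v_P v_S / (v_P − v_S) = Δt · (6.04·3.66)/(6.04−3.66) ≈ 9.2884·Δt.
So d_Site 1 = 225.21, d_Site 2 = 186.34, d_Site 3 = 75.71 km.
Circle about each station: (x + 135.3)² + (y + 65.1)² = 225.21²; (x − 147.1)² + (y + 66.2)² = 186.34²; (x + 14.1)² + (y − 24.7)² = 75.71².
Subtracting the Site 1 equation from the Site 2 and Site 3 equations removes the quadratic terms:
564.8 x − 2.2 y = 19473.70
242.4 x + 179.6 y = 23252.34
Solving the 2×2 system: x ≈ 34.8, y ≈ 82.5 km.
Check against Site 1 (with the unrounded x, y): √((x + 135.3)²+(y + 65.1)²) = 225.21 ≈ 225.21 km. ✓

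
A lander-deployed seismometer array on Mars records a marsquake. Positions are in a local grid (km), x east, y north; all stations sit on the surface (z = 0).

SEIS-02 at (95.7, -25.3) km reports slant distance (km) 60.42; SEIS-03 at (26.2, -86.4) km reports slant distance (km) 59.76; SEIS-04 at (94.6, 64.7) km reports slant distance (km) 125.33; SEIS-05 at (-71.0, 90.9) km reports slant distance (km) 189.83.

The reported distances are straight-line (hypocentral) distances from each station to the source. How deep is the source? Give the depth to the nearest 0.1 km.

Each station gives a sphere (x−x_i)² + (y−y_i)² + z² = d_i² (stations at z=0).
Subtracting the SEIS-02 sphere from SEIS-03 and SEIS-04: z² cancels, leaving linear equations in x and y:
-139.0 x − 122.2 y = -1567.86
-2.2 x + 180.0 y = -8720.36
Solving: x ≈ 53.298, y ≈ -47.795 km (keep extra digits for the depth step; rounded: 53.3, -47.8).
Then from the SEIS-02 sphere: z² = 60.42² − (x − 95.7)² − (y + 25.3)² with x = 53.298, y = -47.795, so z ≈ 36.696 ≈ 36.7 km.

z ≈ 36.7 km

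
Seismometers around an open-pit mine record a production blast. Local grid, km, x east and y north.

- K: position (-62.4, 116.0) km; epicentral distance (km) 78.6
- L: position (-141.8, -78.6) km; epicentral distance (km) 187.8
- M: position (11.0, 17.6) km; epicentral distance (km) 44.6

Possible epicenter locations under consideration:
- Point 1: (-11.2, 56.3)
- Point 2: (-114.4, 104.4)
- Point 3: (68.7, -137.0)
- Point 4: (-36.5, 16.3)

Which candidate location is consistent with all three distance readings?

For each candidate, compare |candidate − station| to the reported distance:
Point 1: residuals K 0.0, L 0.0, M 0.0 → max 0.0 km
Point 2: residuals K 25.3, L 2.8, M 107.9 → max 107.9 km
Point 3: residuals K 206.3, L 30.7, M 120.4 → max 206.3 km
Point 4: residuals K 24.4, L 46.0, M 2.9 → max 46.0 km
Only Point 1 has all residuals ≈ 0.

Point 1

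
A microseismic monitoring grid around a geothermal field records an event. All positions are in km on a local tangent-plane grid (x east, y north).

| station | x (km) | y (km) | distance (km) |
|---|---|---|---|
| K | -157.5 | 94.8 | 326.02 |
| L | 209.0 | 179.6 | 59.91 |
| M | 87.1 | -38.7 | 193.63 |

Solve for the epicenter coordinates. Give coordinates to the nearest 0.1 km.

165.6 km east, 138.3 km north

Circle about each station: (x + 157.5)² + (y − 94.8)² = 326.02²; (x − 209.0)² + (y − 179.6)² = 59.91²; (x − 87.1)² + (y + 38.7)² = 193.63².
Subtracting the K equation from the L and M equations removes the quadratic terms:
733.0 x + 169.6 y = 144843.70
489.2 x − 267.0 y = 44087.27
Solving the 2×2 system: x ≈ 165.6, y ≈ 138.3 km.
Check against K (with the unrounded x, y): √((x + 157.5)²+(y − 94.8)²) = 326.02 ≈ 326.02 km. ✓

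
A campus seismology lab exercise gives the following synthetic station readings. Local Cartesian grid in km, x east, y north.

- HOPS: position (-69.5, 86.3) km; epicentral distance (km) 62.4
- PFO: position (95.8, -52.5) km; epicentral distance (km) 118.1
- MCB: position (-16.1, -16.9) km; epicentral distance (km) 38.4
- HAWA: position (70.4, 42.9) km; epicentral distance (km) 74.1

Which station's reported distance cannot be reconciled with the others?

Solve using three stations at a time. Using PFO, MCB, HAWA (subtract circle equations pairwise → linear system) gives (x, y) ≈ (0.8, 17.6).
Distances from that point to each station vs reported:
  HOPS: calculated 98.3 vs reported 62.4 → residual 35.9 km
  PFO: calculated 118.1 vs reported 118.1 → residual 0.0 km
  MCB: calculated 38.4 vs reported 38.4 → residual 0.0 km
  HAWA: calculated 74.1 vs reported 74.1 → residual 0.0 km
PFO, MCB, HAWA are mutually consistent (residuals ≈ 0); HOPS is off by 35.9 km.

HOPS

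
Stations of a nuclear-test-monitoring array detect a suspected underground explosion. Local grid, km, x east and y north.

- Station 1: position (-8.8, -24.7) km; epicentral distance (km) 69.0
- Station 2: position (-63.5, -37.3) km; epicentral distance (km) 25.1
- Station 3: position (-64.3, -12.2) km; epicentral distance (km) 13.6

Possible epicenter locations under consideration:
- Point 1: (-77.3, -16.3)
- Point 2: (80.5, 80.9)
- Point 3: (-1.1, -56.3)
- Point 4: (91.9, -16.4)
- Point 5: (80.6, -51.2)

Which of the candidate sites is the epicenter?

For each candidate, compare |candidate − station| to the reported distance:
Point 1: residuals Station 1 0.0, Station 2 0.0, Station 3 0.0 → max 0.0 km
Point 2: residuals Station 1 69.3, Station 2 161.2, Station 3 158.5 → max 161.2 km
Point 3: residuals Station 1 36.5, Station 2 40.1, Station 3 63.5 → max 63.5 km
Point 4: residuals Station 1 32.0, Station 2 131.7, Station 3 142.7 → max 142.7 km
Point 5: residuals Station 1 24.2, Station 2 119.7, Station 3 136.5 → max 136.5 km
Only Point 1 has all residuals ≈ 0.

Point 1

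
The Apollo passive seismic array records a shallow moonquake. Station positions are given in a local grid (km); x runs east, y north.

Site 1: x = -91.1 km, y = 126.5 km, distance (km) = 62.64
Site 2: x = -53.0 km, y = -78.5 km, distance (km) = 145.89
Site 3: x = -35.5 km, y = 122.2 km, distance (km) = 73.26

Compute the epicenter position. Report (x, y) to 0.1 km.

x ≈ -80.9 km, y ≈ 64.7 km

Circle about each station: (x + 91.1)² + (y − 126.5)² = 62.64²; (x + 53.0)² + (y + 78.5)² = 145.89²; (x + 35.5)² + (y − 122.2)² = 73.26².
Subtracting the Site 1 equation from the Site 2 and Site 3 equations removes the quadratic terms:
76.2 x − 410.0 y = -32690.33
111.2 x − 8.6 y = -9551.63
Solving the 2×2 system: x ≈ -80.9, y ≈ 64.7 km.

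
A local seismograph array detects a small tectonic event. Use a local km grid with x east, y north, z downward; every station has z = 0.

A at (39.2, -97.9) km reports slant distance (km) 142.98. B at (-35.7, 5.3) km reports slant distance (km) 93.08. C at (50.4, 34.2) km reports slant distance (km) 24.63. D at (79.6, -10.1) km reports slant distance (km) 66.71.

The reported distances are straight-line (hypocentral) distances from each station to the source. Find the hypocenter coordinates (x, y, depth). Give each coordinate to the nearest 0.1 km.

(46.3, 43.1, 22.6)

Each station gives a sphere (x−x_i)² + (y−y_i)² + z² = d_i² (stations at z=0).
Subtracting the A sphere from B and C: z² cancels, leaving linear equations in x and y:
-149.8 x + 206.4 y = 1960.92
22.4 x + 264.2 y = 12425.39
Solving: x ≈ 46.301, y ≈ 43.105 km (keep extra digits for the depth step; rounded: 46.3, 43.1).
Then from the A sphere: z² = 142.98² − (x − 39.2)² − (y + 97.9)² with x = 46.301, y = 43.105, so z ≈ 22.593 ≈ 22.6 km.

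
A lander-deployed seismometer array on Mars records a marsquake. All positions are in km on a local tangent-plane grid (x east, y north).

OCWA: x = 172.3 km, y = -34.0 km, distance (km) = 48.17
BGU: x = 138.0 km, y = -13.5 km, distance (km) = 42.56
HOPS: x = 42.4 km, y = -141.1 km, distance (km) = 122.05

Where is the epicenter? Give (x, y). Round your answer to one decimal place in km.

(129.0, -55.1)

Circle about each station: (x − 172.3)² + (y + 34.0)² = 48.17²; (x − 138.0)² + (y + 13.5)² = 42.56²; (x − 42.4)² + (y + 141.1)² = 122.05².
Subtracting pairs of circle equations eliminates x²+y² and gives linear equations (the radical axes):
-68.6 x + 41.0 y = -11108.04
-259.8 x − 214.2 y = -21712.17
Solving the 2×2 system: x ≈ 129.0, y ≈ -55.1 km.
Check against OCWA (with the unrounded x, y): √((x − 172.3)²+(y + 34.0)²) = 48.17 ≈ 48.17 km. ✓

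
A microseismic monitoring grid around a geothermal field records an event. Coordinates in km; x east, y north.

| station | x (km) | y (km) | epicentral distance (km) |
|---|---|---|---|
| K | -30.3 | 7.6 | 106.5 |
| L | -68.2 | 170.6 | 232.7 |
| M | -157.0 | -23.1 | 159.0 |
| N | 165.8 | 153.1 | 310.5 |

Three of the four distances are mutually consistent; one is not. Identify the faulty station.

Solve using three stations at a time. Using K, M, N (subtract circle equations pairwise → linear system) gives (x, y) ≈ (-16.8, -98.1).
Distances from that point to each station vs reported:
  K: calculated 106.6 vs reported 106.5 → residual 0.1 km
  L: calculated 273.6 vs reported 232.7 → residual 40.9 km
  M: calculated 159.0 vs reported 159.0 → residual 0.0 km
  N: calculated 310.5 vs reported 310.5 → residual 0.0 km
K, M, N are mutually consistent (residuals ≈ 0); L is off by 40.9 km.

L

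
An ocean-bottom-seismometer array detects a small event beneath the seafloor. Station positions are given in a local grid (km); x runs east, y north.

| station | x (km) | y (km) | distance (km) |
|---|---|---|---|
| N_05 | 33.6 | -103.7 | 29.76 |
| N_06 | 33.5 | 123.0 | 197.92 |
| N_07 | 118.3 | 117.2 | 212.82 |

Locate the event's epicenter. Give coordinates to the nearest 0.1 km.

Circle about each station: (x − 33.6)² + (y + 103.7)² = 29.76²; (x − 33.5)² + (y − 123.0)² = 197.92²; (x − 118.3)² + (y − 117.2)² = 212.82².
Subtracting the N_05 equation from the N_06 and N_07 equations removes the quadratic terms:
-0.2 x + 453.4 y = -33918.07
169.4 x + 441.8 y = -28558.61
Solving the 2×2 system: x ≈ 26.5, y ≈ -74.8 km.
Check against N_05 (with the unrounded x, y): √((x − 33.6)²+(y + 103.7)²) = 29.77 ≈ 29.76 km. ✓

x ≈ 26.5 km, y ≈ -74.8 km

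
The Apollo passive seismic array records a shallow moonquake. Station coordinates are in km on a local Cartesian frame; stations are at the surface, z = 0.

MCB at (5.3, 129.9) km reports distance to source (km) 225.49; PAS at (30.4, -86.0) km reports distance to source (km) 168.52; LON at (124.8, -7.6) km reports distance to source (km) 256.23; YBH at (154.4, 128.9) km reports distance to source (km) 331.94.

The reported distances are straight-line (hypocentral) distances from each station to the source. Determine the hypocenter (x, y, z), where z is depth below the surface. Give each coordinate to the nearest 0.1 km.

x ≈ -120.3 km, y ≈ -46.1 km, depth ≈ 64.0 km

Each station gives a sphere (x−x_i)² + (y−y_i)² + z² = d_i² (stations at z=0).
Subtracting the MCB sphere from PAS and LON: z² cancels, leaving linear equations in x and y:
50.2 x − 431.8 y = 13864.81
239.0 x − 275.0 y = -16077.37
Solving: x ≈ -120.309, y ≈ -46.096 km (keep extra digits for the depth step; rounded: -120.3, -46.1).
Then from the MCB sphere: z² = 225.49² − (x − 5.3)² − (y − 129.9)² with x = -120.309, y = -46.096, so z ≈ 63.981 ≈ 64.0 km.
Check against YBH (with the unrounded solution): distance 331.94 ≈ 331.94 km. ✓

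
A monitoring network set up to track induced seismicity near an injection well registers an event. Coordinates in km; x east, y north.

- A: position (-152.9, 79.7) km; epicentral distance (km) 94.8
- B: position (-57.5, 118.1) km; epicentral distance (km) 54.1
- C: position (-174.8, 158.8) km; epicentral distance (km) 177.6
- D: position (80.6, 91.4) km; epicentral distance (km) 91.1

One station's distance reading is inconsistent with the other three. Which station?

A

Solve using three stations at a time. Using B, C, D (subtract circle equations pairwise → linear system) gives (x, y) ≈ (-10.5, 91.5).
Distances from that point to each station vs reported:
  A: calculated 142.9 vs reported 94.8 → residual 48.1 km
  B: calculated 54.0 vs reported 54.1 → residual 0.1 km
  C: calculated 177.6 vs reported 177.6 → residual 0.0 km
  D: calculated 91.1 vs reported 91.1 → residual 0.0 km
B, C, D are mutually consistent (residuals ≈ 0); A is off by 48.1 km.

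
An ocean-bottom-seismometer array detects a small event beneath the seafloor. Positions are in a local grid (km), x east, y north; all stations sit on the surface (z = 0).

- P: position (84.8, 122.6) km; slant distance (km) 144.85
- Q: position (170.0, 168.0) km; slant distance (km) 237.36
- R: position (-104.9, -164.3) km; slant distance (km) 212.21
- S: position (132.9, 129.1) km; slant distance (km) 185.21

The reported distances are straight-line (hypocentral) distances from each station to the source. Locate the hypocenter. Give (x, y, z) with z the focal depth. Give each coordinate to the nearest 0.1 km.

(-16.0, 25.0, 36.0)

Each station gives a sphere (x−x_i)² + (y−y_i)² + z² = d_i² (stations at z=0).
Subtracting the P sphere from Q and R: z² cancels, leaving linear equations in x and y:
170.4 x + 90.8 y = -456.05
-379.4 x − 573.8 y = -8274.86
Solving: x ≈ -15.997, y ≈ 24.999 km (keep extra digits for the depth step; rounded: -16.0, 25.0).
Then from the P sphere: z² = 144.85² − (x − 84.8)² − (y − 122.6)² with x = -15.997, y = 24.999, so z ≈ 35.994 ≈ 36.0 km.
Check against S (with the unrounded solution): distance 185.21 ≈ 185.21 km. ✓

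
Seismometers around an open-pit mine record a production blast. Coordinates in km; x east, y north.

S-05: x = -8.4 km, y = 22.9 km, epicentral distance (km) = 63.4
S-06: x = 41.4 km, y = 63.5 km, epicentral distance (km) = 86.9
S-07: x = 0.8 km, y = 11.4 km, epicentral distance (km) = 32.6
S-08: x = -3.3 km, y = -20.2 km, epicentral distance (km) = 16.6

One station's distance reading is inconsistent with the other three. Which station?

Solve using three stations at a time. Using S-06, S-07, S-08 (subtract circle equations pairwise → linear system) gives (x, y) ≈ (13.3, -18.7).
Distances from that point to each station vs reported:
  S-05: calculated 47.0 vs reported 63.4 → residual 16.4 km
  S-06: calculated 86.9 vs reported 86.9 → residual 0.0 km
  S-07: calculated 32.6 vs reported 32.6 → residual 0.0 km
  S-08: calculated 16.7 vs reported 16.6 → residual 0.1 km
S-06, S-07, S-08 are mutually consistent (residuals ≈ 0); S-05 is off by 16.4 km.

S-05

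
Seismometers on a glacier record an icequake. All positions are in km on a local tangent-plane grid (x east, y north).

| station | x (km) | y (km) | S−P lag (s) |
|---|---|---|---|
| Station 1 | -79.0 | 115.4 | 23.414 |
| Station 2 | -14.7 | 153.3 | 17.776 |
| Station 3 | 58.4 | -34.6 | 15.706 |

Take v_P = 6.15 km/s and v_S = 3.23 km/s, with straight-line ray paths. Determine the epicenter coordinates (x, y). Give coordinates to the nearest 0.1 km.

74.0 km east, 71.1 km north

Distance from S−P lag: d = Δt · v_P v_S / (v_P − v_S) = Δt · (6.15·3.23)/(6.15−3.23) ≈ 6.8029·Δt.
So d_Station 1 = 159.28, d_Station 2 = 120.93, d_Station 3 = 106.85 km.
Circle about each station: (x + 79.0)² + (y − 115.4)² = 159.28²; (x + 14.7)² + (y − 153.3)² = 120.93²; (x − 58.4)² + (y + 34.6)² = 106.85².
Subtracting the Station 1 equation from the Station 2 and Station 3 equations removes the quadratic terms:
128.6 x + 75.8 y = 14904.87
274.8 x − 300.0 y = -997.24
Solving the 2×2 system: x ≈ 74.0, y ≈ 71.1 km.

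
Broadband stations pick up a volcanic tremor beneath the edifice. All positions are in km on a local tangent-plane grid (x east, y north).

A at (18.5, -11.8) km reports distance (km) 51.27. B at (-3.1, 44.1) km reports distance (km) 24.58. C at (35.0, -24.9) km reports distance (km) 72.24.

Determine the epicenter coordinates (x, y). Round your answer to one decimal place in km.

Circle about each station: (x − 18.5)² + (y + 11.8)² = 51.27²; (x + 3.1)² + (y − 44.1)² = 24.58²; (x − 35.0)² + (y + 24.9)² = 72.24².
Subtracting the A equation from the B and C equations removes the quadratic terms:
-43.2 x + 111.8 y = 3497.37
33.0 x − 26.2 y = -1226.48
Solving the 2×2 system: x ≈ -17.8, y ≈ 24.4 km.

-17.8 km east, 24.4 km north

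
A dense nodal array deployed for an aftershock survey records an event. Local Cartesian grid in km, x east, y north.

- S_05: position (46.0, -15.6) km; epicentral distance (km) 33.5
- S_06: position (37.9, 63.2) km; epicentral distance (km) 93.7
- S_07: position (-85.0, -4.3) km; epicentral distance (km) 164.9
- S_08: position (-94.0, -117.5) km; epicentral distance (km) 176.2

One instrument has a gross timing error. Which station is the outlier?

S_08

Solve using three stations at a time. Using S_05, S_06, S_07 (subtract circle equations pairwise → linear system) gives (x, y) ≈ (79.1, -21.0).
Distances from that point to each station vs reported:
  S_05: calculated 33.5 vs reported 33.5 → residual 0.0 km
  S_06: calculated 93.7 vs reported 93.7 → residual 0.0 km
  S_07: calculated 164.9 vs reported 164.9 → residual 0.0 km
  S_08: calculated 198.2 vs reported 176.2 → residual 22.0 km
S_05, S_06, S_07 are mutually consistent (residuals ≈ 0); S_08 is off by 22.0 km.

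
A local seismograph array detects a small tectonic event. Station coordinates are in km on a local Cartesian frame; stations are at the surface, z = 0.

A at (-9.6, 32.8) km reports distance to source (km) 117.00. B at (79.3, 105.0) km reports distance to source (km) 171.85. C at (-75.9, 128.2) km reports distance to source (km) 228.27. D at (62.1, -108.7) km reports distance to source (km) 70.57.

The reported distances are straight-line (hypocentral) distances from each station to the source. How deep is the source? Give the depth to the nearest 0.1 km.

Each station gives a sphere (x−x_i)² + (y−y_i)² + z² = d_i² (stations at z=0).
Subtracting the A sphere from B and C: z² cancels, leaving linear equations in x and y:
177.8 x + 144.4 y = 302.07
-132.6 x + 190.8 y = -17390.14
Solving: x ≈ 48.402, y ≈ -57.505 km (keep extra digits for the depth step; rounded: 48.4, -57.5).
Then from the A sphere: z² = 117.00² − (x + 9.6)² − (y − 32.8)² with x = 48.402, y = -57.505, so z ≈ 46.581 ≈ 46.6 km.

46.6 km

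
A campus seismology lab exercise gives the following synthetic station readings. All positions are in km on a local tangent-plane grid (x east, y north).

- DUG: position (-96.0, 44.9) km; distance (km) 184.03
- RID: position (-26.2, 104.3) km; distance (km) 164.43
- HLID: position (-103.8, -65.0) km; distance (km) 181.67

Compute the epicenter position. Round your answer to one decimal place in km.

Circle about each station: (x + 96.0)² + (y − 44.9)² = 184.03²; (x + 26.2)² + (y − 104.3)² = 164.43²; (x + 103.8)² + (y + 65.0)² = 181.67².
Subtracting the DUG equation from the RID and HLID equations removes the quadratic terms:
139.6 x + 118.8 y = 7162.74
-15.6 x − 219.8 y = 4630.48
Solving the 2×2 system: x ≈ 73.7, y ≈ -26.3 km.
Check against DUG (with the unrounded x, y): √((x + 96.0)²+(y − 44.9)²) = 184.02 ≈ 184.03 km. ✓

(73.7, -26.3)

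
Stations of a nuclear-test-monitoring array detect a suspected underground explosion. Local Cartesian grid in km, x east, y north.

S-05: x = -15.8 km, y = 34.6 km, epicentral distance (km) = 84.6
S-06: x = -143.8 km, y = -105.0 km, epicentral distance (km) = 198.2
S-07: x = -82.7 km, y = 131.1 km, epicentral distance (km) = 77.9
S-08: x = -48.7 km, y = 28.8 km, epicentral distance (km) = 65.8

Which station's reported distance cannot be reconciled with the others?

Solve using three stations at a time. Using S-05, S-06, S-08 (subtract circle equations pairwise → linear system) gives (x, y) ≈ (-84.5, 84.1).
Distances from that point to each station vs reported:
  S-05: calculated 84.7 vs reported 84.6 → residual 0.1 km
  S-06: calculated 198.2 vs reported 198.2 → residual 0.0 km
  S-07: calculated 47.0 vs reported 77.9 → residual 30.9 km
  S-08: calculated 65.9 vs reported 65.8 → residual 0.1 km
S-05, S-06, S-08 are mutually consistent (residuals ≈ 0); S-07 is off by 30.9 km.

S-07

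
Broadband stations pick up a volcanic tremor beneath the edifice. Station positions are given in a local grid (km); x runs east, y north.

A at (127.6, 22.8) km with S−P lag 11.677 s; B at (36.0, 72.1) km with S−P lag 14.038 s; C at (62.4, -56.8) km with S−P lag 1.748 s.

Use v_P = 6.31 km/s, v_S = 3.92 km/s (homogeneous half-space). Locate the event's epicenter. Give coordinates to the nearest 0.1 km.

Distance from S−P lag: d = Δt · v_P v_S / (v_P − v_S) = Δt · (6.31·3.92)/(6.31−3.92) ≈ 10.3495·Δt.
So d_A = 120.85, d_B = 145.29, d_C = 18.09 km.
Circle about each station: (x − 127.6)² + (y − 22.8)² = 120.85²; (x − 36.0)² + (y − 72.1)² = 145.29²; (x − 62.4)² + (y + 56.8)² = 18.09².
Subtracting the A equation from the B and C equations removes the quadratic terms:
-183.2 x + 98.6 y = -16811.65
-130.4 x − 159.2 y = 4595.87
Solving the 2×2 system: x ≈ 52.9, y ≈ -72.2 km.
Check against A (with the unrounded x, y): √((x − 127.6)²+(y − 22.8)²) = 120.85 ≈ 120.85 km. ✓

(52.9, -72.2)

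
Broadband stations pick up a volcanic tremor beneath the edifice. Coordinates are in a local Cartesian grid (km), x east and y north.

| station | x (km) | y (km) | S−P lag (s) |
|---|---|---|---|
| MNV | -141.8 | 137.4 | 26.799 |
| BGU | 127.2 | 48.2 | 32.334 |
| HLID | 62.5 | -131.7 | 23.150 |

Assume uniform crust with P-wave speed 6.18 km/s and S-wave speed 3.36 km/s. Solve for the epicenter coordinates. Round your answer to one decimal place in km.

Distance from S−P lag: d = Δt · v_P v_S / (v_P − v_S) = Δt · (6.18·3.36)/(6.18−3.36) ≈ 7.3634·Δt.
So d_MNV = 197.33, d_BGU = 238.09, d_HLID = 170.46 km.
Circle about each station: (x + 141.8)² + (y − 137.4)² = 197.33²; (x − 127.2)² + (y − 48.2)² = 238.09²; (x − 62.5)² + (y + 131.7)² = 170.46².
Subtracting the MNV equation from the BGU and HLID equations removes the quadratic terms:
538.0 x − 178.4 y = -38230.64
408.6 x − 538.2 y = -7852.34
Solving the 2×2 system: x ≈ -88.5, y ≈ -52.6 km.

x ≈ -88.5 km, y ≈ -52.6 km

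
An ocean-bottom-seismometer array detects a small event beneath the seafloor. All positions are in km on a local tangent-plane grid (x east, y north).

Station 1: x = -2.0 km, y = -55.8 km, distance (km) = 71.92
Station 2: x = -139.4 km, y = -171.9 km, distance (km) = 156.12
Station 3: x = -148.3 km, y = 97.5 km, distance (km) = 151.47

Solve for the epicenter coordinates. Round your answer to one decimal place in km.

Circle about each station: (x + 2.0)² + (y + 55.8)² = 71.92²; (x + 139.4)² + (y + 171.9)² = 156.12²; (x + 148.3)² + (y − 97.5)² = 151.47².
Subtracting pairs of circle equations eliminates x²+y² and gives linear equations (the radical axes):
-274.8 x − 232.2 y = 26663.36
-292.6 x + 306.6 y = 10610.83
Solving the 2×2 system: x ≈ -69.9, y ≈ -32.1 km.
Check against Station 1 (with the unrounded x, y): √((x + 2.0)²+(y + 55.8)²) = 71.92 ≈ 71.92 km. ✓

x ≈ -69.9 km, y ≈ -32.1 km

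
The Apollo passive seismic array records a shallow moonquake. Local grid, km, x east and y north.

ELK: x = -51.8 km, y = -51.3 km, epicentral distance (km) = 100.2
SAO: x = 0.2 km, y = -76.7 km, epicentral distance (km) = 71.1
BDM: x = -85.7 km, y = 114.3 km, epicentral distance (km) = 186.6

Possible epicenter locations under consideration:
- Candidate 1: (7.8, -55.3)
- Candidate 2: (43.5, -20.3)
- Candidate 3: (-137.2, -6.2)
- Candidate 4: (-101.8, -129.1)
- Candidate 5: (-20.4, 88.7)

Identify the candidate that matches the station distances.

Candidate 2

For each candidate, compare |candidate − station| to the reported distance:
Candidate 1: residuals ELK 40.5, SAO 48.4, BDM 7.1 → max 48.4 km
Candidate 2: residuals ELK 0.0, SAO 0.0, BDM 0.0 → max 0.0 km
Candidate 3: residuals ELK 3.6, SAO 83.3, BDM 55.6 → max 83.3 km
Candidate 4: residuals ELK 7.7, SAO 43.6, BDM 57.3 → max 57.3 km
Candidate 5: residuals ELK 43.3, SAO 95.6, BDM 116.5 → max 116.5 km
Only Candidate 2 has all residuals ≈ 0.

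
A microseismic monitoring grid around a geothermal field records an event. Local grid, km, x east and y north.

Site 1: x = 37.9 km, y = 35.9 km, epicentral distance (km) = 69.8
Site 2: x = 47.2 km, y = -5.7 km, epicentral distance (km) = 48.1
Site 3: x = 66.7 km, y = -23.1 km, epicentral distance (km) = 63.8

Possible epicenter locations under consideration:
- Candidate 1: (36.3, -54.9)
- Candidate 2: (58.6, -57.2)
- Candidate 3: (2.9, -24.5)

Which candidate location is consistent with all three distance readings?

For each candidate, compare |candidate − station| to the reported distance:
Candidate 1: residuals Site 1 21.0, Site 2 2.3, Site 3 19.8 → max 21.0 km
Candidate 2: residuals Site 1 25.6, Site 2 4.6, Site 3 28.8 → max 28.8 km
Candidate 3: residuals Site 1 0.0, Site 2 0.0, Site 3 0.0 → max 0.0 km
Only Candidate 3 has all residuals ≈ 0.

Candidate 3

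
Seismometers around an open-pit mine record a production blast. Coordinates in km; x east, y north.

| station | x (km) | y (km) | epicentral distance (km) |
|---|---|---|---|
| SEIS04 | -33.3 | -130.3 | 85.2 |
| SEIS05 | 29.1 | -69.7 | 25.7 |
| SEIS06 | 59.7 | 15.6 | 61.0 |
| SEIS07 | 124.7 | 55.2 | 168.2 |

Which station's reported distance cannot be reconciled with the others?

SEIS06

Solve using three stations at a time. Using SEIS04, SEIS05, SEIS07 (subtract circle equations pairwise → linear system) gives (x, y) ≈ (42.7, -91.7).
Distances from that point to each station vs reported:
  SEIS04: calculated 85.2 vs reported 85.2 → residual 0.0 km
  SEIS05: calculated 25.8 vs reported 25.7 → residual 0.1 km
  SEIS06: calculated 108.6 vs reported 61.0 → residual 47.6 km
  SEIS07: calculated 168.2 vs reported 168.2 → residual 0.0 km
SEIS04, SEIS05, SEIS07 are mutually consistent (residuals ≈ 0); SEIS06 is off by 47.6 km.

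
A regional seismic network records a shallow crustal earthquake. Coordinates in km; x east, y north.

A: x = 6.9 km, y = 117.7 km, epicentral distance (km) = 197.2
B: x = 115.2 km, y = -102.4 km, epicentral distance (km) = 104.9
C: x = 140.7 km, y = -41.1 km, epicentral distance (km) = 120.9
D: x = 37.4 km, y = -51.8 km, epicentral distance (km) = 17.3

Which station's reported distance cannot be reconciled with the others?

A

Solve using three stations at a time. Using B, C, D (subtract circle equations pairwise → linear system) gives (x, y) ≈ (20.8, -56.6).
Distances from that point to each station vs reported:
  A: calculated 174.9 vs reported 197.2 → residual 22.3 km
  B: calculated 104.9 vs reported 104.9 → residual 0.0 km
  C: calculated 120.9 vs reported 120.9 → residual 0.0 km
  D: calculated 17.3 vs reported 17.3 → residual 0.0 km
B, C, D are mutually consistent (residuals ≈ 0); A is off by 22.3 km.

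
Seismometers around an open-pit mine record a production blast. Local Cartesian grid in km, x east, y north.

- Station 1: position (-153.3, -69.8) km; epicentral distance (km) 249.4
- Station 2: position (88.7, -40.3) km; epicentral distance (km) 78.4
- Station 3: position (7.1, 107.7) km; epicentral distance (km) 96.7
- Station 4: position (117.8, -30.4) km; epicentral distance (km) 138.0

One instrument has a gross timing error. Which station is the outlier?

Solve using three stations at a time. Using Station 1, Station 2, Station 3 (subtract circle equations pairwise → linear system) gives (x, y) ≈ (72.4, 36.4).
Distances from that point to each station vs reported:
  Station 1: calculated 249.4 vs reported 249.4 → residual 0.0 km
  Station 2: calculated 78.4 vs reported 78.4 → residual 0.0 km
  Station 3: calculated 96.7 vs reported 96.7 → residual 0.0 km
  Station 4: calculated 80.8 vs reported 138.0 → residual 57.2 km
Station 1, Station 2, Station 3 are mutually consistent (residuals ≈ 0); Station 4 is off by 57.2 km.

Station 4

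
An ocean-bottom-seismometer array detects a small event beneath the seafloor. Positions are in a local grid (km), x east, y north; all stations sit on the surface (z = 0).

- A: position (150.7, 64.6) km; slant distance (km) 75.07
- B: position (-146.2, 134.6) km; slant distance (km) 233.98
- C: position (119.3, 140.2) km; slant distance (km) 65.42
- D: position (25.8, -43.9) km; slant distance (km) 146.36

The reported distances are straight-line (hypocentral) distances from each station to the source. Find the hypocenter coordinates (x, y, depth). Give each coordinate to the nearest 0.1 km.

Each station gives a sphere (x−x_i)² + (y−y_i)² + z² = d_i² (stations at z=0).
Subtracting the A sphere from B and C: z² cancels, leaving linear equations in x and y:
-593.8 x + 140.0 y = -36503.19
-62.8 x + 151.2 y = 8360.61
Solving: x ≈ 82.599, y ≈ 89.602 km (keep extra digits for the depth step; rounded: 82.6, 89.6).
Then from the A sphere: z² = 75.07² − (x − 150.7)² − (y − 64.6)² with x = 82.599, y = 89.602, so z ≈ 19.304 ≈ 19.3 km.

(82.6, 89.6, 19.3)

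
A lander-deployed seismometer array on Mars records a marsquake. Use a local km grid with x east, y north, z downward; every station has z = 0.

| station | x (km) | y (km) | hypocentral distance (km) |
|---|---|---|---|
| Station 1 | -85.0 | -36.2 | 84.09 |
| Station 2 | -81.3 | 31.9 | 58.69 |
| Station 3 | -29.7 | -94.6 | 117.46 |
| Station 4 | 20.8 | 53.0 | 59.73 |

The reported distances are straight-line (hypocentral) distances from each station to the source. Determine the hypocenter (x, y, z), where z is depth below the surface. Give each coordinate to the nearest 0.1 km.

Each station gives a sphere (x−x_i)² + (y−y_i)² + z² = d_i² (stations at z=0).
Subtracting the Station 1 sphere from Station 2 and Station 3: z² cancels, leaving linear equations in x and y:
7.4 x + 136.2 y = 2718.47
110.6 x − 116.8 y = -5429.91
Solving: x ≈ -26.496, y ≈ 21.399 km (keep extra digits for the depth step; rounded: -26.5, 21.4).
Then from the Station 1 sphere: z² = 84.09² − (x + 85.0)² − (y + 36.2)² with x = -26.496, y = 21.399, so z ≈ 18.187 ≈ 18.2 km.
Check against Station 4 (with the unrounded solution): distance 59.72 ≈ 59.73 km. ✓

x ≈ -26.5 km, y ≈ 21.4 km, depth ≈ 18.2 km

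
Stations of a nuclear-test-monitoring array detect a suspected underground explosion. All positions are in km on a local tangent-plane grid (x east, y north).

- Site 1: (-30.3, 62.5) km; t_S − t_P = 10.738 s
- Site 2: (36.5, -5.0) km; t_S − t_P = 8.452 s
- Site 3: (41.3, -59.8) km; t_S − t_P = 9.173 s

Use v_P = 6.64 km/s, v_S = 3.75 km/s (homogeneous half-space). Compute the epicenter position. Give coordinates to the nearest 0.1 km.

-31.9 km east, -30.0 km north

Distance from S−P lag: d = Δt · v_P v_S / (v_P − v_S) = Δt · (6.64·3.75)/(6.64−3.75) ≈ 8.6159·Δt.
So d_Site 1 = 92.52, d_Site 2 = 72.82, d_Site 3 = 79.03 km.
Circle about each station: (x + 30.3)² + (y − 62.5)² = 92.52²; (x − 36.5)² + (y + 5.0)² = 72.82²; (x − 41.3)² + (y + 59.8)² = 79.03².
Subtracting the Site 1 equation from the Site 2 and Site 3 equations removes the quadratic terms:
133.6 x − 135.0 y = -209.89
143.2 x − 244.6 y = 2771.60
Solving the 2×2 system: x ≈ -31.9, y ≈ -30.0 km.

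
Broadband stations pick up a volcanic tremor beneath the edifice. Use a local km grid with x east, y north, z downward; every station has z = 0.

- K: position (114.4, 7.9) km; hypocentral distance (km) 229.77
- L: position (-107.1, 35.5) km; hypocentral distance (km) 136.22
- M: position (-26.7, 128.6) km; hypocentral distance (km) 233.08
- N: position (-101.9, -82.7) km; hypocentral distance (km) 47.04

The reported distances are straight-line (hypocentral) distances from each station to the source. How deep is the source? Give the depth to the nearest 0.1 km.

43.9 km

Each station gives a sphere (x−x_i)² + (y−y_i)² + z² = d_i² (stations at z=0).
Subtracting the K sphere from L and M: z² cancels, leaving linear equations in x and y:
-443.0 x + 55.2 y = 33819.25
-282.2 x + 241.4 y = 2569.05
Solving: x ≈ -87.806, y ≈ -92.004 km (keep extra digits for the depth step; rounded: -87.8, -92.0).
Then from the K sphere: z² = 229.77² − (x − 114.4)² − (y − 7.9)² with x = -87.806, y = -92.004, so z ≈ 43.888 ≈ 43.9 km.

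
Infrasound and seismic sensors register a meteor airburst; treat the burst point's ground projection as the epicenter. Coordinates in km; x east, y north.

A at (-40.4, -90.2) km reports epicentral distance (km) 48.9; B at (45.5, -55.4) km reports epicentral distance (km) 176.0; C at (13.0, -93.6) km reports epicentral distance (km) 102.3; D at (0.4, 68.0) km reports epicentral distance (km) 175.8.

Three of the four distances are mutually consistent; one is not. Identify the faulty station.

B

Solve using three stations at a time. Using A, C, D (subtract circle equations pairwise → linear system) gives (x, y) ≈ (-88.8, -83.5).
Distances from that point to each station vs reported:
  A: calculated 48.8 vs reported 48.9 → residual 0.1 km
  B: calculated 137.2 vs reported 176.0 → residual 38.8 km
  C: calculated 102.3 vs reported 102.3 → residual 0.0 km
  D: calculated 175.8 vs reported 175.8 → residual 0.0 km
A, C, D are mutually consistent (residuals ≈ 0); B is off by 38.8 km.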